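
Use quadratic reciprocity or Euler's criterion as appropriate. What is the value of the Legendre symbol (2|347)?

Pull out 2: since 347 ≡ 3 (mod 8), (2/347) = -1.
Reached (1/347) = 1. Collecting the sign flips along the way, the symbol is -1.

-1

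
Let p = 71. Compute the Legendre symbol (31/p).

-1

Euler's criterion: (31/71) ≡ 31^35 (mod 71).
31^2 ≡ 38 (mod 71)
31^4 ≡ 24 (mod 71)
31^8 ≡ 8 (mod 71)
31^16 ≡ 64 (mod 71)
31^32 ≡ 49 (mod 71)
31^35 = 31^(32+2+1) ≡ 70 (mod 71).
Result is 70 ≡ −1, so (31/71) = −1.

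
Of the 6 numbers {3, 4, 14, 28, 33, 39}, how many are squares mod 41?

3

(3/41) = -1 → non-residue.
(4/41) = +1 → QR.
(14/41) = -1 → non-residue.
(28/41) = -1 → non-residue.
(33/41) = +1 → QR.
(39/41) = +1 → QR.
Total quadratic residues among the 6: 3.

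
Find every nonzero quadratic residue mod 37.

1,3,4,7,9,10,11,12,16,21,25,26,27,28,30,33,34,36

Square k = 1,…,18 (k and 37−k give the same square):
1²=1, 2²=4, 3²=9, 4²=16, 5²=25, 6²=36, 7²≡12, 8²≡27, 9²≡7, 10²≡26, 11²≡10, 12²≡33, 13²≡21, 14²≡11, 15²≡3, 16²≡34, 17²≡30, 18²≡28 (mod 37).
So the quadratic residues mod 37 are {1, 3, 4, 7, 9, 10, 11, 12, 16, 21, 25, 26, 27, 28, 30, 33, 34, 36}.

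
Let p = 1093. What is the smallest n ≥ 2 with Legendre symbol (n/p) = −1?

2

(2/1093) = −1, so 2 is the smallest positive non-residue mod 1093.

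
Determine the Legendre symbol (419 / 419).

First reduce: 419 ≡ 0 (mod 419).
Top reduces to 0: gcd > 1, so the symbol is 0.

0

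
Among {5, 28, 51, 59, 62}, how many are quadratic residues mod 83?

3

(5/83) = -1 → non-residue.
(28/83) = +1 → QR.
(51/83) = +1 → QR.
(59/83) = +1 → QR.
(62/83) = -1 → non-residue.
Total quadratic residues among the 5: 3.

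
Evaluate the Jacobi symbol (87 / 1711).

Reciprocity: 87 ≡ 3 and 1711 ≡ 3 (mod 4), so (87/1711) = −(1711/87).
Reduce top mod 87: now compute (58/87).
Pull out 2: since 87 ≡ 7 (mod 8), (2/87) = +1.
Reciprocity: 29 ≡ 1 and 87 ≡ 3 (mod 4), so (29/87) = +(87/29).
Reduce top mod 29: now compute (0/29).
Top reduces to 0: gcd > 1, so the symbol is 0.

0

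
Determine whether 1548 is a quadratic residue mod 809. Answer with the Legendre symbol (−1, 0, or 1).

First reduce: 1548 ≡ 739 (mod 809).
Reciprocity: 739 ≡ 3 and 809 ≡ 1 (mod 4), so (739/809) = +(809/739).
Reduce top mod 739: now compute (70/739).
Pull out 2: since 739 ≡ 3 (mod 8), (2/739) = -1.
Reciprocity: 35 ≡ 3 and 739 ≡ 3 (mod 4), so (35/739) = −(739/35).
Reduce top mod 35: now compute (4/35).
Pull out 2^2: since 35 ≡ 3 (mod 8), (2/35) = -1, so (2/35)^2 = +1.
Reached (1/35) = 1. Collecting the sign flips along the way, the symbol is +1.

1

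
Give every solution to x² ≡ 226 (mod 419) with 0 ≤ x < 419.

95, 324

Since 419 ≡ 3 (mod 4), a square root of 226 is 226^((419+1)/4) = 226^105 mod 419.
Repeated squaring: 226^2≡377, 226^4≡88, 226^8≡202, 226^16≡161, 226^32≡362, 226^64≡316 (mod 419).
226^105 = 226^(64+32+8+1) ≡ 324 (mod 419).
Check: 324² = 104976 ≡ 226 (mod 419). The two roots are 95 and 324.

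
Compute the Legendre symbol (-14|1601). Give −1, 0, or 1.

-1

First reduce: -14 ≡ 1587 (mod 1601).
Reciprocity: 1587 ≡ 3 and 1601 ≡ 1 (mod 4), so (1587/1601) = +(1601/1587).
Reduce top mod 1587: now compute (14/1587).
Pull out 2: since 1587 ≡ 3 (mod 8), (2/1587) = -1.
Reciprocity: 7 ≡ 3 and 1587 ≡ 3 (mod 4), so (7/1587) = −(1587/7).
Reduce top mod 7: now compute (5/7).
Reciprocity: 5 ≡ 1 and 7 ≡ 3 (mod 4), so (5/7) = +(7/5).
Reduce top mod 5: now compute (2/5).
Pull out 2: since 5 ≡ 5 (mod 8), (2/5) = -1.
Reached (1/5) = 1. Collecting the sign flips along the way, the symbol is -1.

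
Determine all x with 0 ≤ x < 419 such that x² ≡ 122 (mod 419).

125, 294

Since 419 ≡ 3 (mod 4), a square root of 122 is 122^((419+1)/4) = 122^105 mod 419.
Repeated squaring: 122^2≡219, 122^4≡195, 122^8≡315, 122^16≡341, 122^32≡218, 122^64≡177 (mod 419).
122^105 = 122^(64+32+8+1) ≡ 125 (mod 419).
Check: 125² = 15625 ≡ 122 (mod 419). The two roots are 125 and 294.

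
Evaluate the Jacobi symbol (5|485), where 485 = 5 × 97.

Reciprocity: 5 ≡ 1 and 485 ≡ 1 (mod 4), so (5/485) = +(485/5).
Reduce top mod 5: now compute (0/5).
Top reduces to 0: gcd > 1, so the symbol is 0.

0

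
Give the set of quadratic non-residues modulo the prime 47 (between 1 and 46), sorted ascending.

5 10 11 13 15 19 20 22 23 26 29 30 31 33 35 38 39 40 41 43 44 45 46

Square k = 1,…,23 (k and 47−k give the same square):
1²=1, 2²=4, 3²=9, 4²=16, 5²=25, 6²=36, 7²≡2, 8²≡17, 9²≡34, 10²≡6, 11²≡27, 12²≡3, 13²≡28, 14²≡8, 15²≡37, 16²≡21, 17²≡7, 18²≡42, 19²≡32, 20²≡24, 21²≡18, 22²≡14, 23²≡12 (mod 47).
The residues are {1, 2, 3, 4, 6, 7, 8, 9, 12, 14, 16, 17, 18, 21, 24, 25, 27, 28, 32, 34, 36, 37, 42}; the non-residues are the remaining 23 nonzero classes.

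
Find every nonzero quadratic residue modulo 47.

1 2 3 4 6 7 8 9 12 14 16 17 18 21 24 25 27 28 32 34 36 37 42

Square k = 1,…,23 (k and 47−k give the same square):
1²=1, 2²=4, 3²=9, 4²=16, 5²=25, 6²=36, 7²≡2, 8²≡17, 9²≡34, 10²≡6, 11²≡27, 12²≡3, 13²≡28, 14²≡8, 15²≡37, 16²≡21, 17²≡7, 18²≡42, 19²≡32, 20²≡24, 21²≡18, 22²≡14, 23²≡12 (mod 47).
So the quadratic residues mod 47 are {1, 2, 3, 4, 6, 7, 8, 9, 12, 14, 16, 17, 18, 21, 24, 25, 27, 28, 32, 34, 36, 37, 42}.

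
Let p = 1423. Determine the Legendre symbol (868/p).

1

Pull out 2^2: since 1423 ≡ 7 (mod 8), (2/1423) = +1, so (2/1423)^2 = +1.
Reciprocity: 217 ≡ 1 and 1423 ≡ 3 (mod 4), so (217/1423) = +(1423/217).
Reduce top mod 217: now compute (121/217).
Reciprocity: 121 ≡ 1 and 217 ≡ 1 (mod 4), so (121/217) = +(217/121).
Reduce top mod 121: now compute (96/121).
Pull out 2^5: since 121 ≡ 1 (mod 8), (2/121) = +1, so (2/121)^5 = +1.
Reciprocity: 3 ≡ 3 and 121 ≡ 1 (mod 4), so (3/121) = +(121/3).
Reduce top mod 3: now compute (1/3).
Reached (1/3) = 1. Collecting the sign flips along the way, the symbol is +1.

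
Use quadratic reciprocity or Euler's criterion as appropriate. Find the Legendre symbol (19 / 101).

Reciprocity: 19 ≡ 3 and 101 ≡ 1 (mod 4), so (19/101) = +(101/19).
Reduce top mod 19: now compute (6/19).
Pull out 2: since 19 ≡ 3 (mod 8), (2/19) = -1.
Reciprocity: 3 ≡ 3 and 19 ≡ 3 (mod 4), so (3/19) = −(19/3).
Reduce top mod 3: now compute (1/3).
Reached (1/3) = 1. Collecting the sign flips along the way, the symbol is +1.

1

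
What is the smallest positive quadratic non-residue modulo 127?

3

(2/127) = +1, so 2 is a residue.
(3/127) = −1, so 3 is the smallest positive non-residue mod 127.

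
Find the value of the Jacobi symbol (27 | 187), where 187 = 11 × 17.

Reciprocity: 27 ≡ 3 and 187 ≡ 3 (mod 4), so (27/187) = −(187/27).
Reduce top mod 27: now compute (25/27).
Reciprocity: 25 ≡ 1 and 27 ≡ 3 (mod 4), so (25/27) = +(27/25).
Reduce top mod 25: now compute (2/25).
Pull out 2: since 25 ≡ 1 (mod 8), (2/25) = +1.
Reached (1/25) = 1. Collecting the sign flips along the way, the symbol is -1.

-1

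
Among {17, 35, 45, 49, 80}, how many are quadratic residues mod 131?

4

(17/131) = -1 → non-residue.
(35/131) = +1 → QR.
(45/131) = +1 → QR.
(49/131) = +1 → QR.
(80/131) = +1 → QR.
Total quadratic residues among the 5: 4.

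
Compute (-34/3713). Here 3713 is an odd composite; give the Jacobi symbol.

First reduce: -34 ≡ 3679 (mod 3713).
Reciprocity: 3679 ≡ 3 and 3713 ≡ 1 (mod 4), so (3679/3713) = +(3713/3679).
Reduce top mod 3679: now compute (34/3679).
Pull out 2: since 3679 ≡ 7 (mod 8), (2/3679) = +1.
Reciprocity: 17 ≡ 1 and 3679 ≡ 3 (mod 4), so (17/3679) = +(3679/17).
Reduce top mod 17: now compute (7/17).
Reciprocity: 7 ≡ 3 and 17 ≡ 1 (mod 4), so (7/17) = +(17/7).
Reduce top mod 7: now compute (3/7).
Reciprocity: 3 ≡ 3 and 7 ≡ 3 (mod 4), so (3/7) = −(7/3).
Reduce top mod 3: now compute (1/3).
Reached (1/3) = 1. Collecting the sign flips along the way, the symbol is -1.

-1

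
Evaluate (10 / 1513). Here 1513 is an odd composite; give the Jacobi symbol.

-1

Pull out 2: since 1513 ≡ 1 (mod 8), (2/1513) = +1.
Reciprocity: 5 ≡ 1 and 1513 ≡ 1 (mod 4), so (5/1513) = +(1513/5).
Reduce top mod 5: now compute (3/5).
Reciprocity: 3 ≡ 3 and 5 ≡ 1 (mod 4), so (3/5) = +(5/3).
Reduce top mod 3: now compute (2/3).
Pull out 2: since 3 ≡ 3 (mod 8), (2/3) = -1.
Reached (1/3) = 1. Collecting the sign flips along the way, the symbol is -1.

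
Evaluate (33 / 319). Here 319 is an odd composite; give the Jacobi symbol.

Reciprocity: 33 ≡ 1 and 319 ≡ 3 (mod 4), so (33/319) = +(319/33).
Reduce top mod 33: now compute (22/33).
Pull out 2: since 33 ≡ 1 (mod 8), (2/33) = +1.
Reciprocity: 11 ≡ 3 and 33 ≡ 1 (mod 4), so (11/33) = +(33/11).
Reduce top mod 11: now compute (0/11).
Top reduces to 0: gcd > 1, so the symbol is 0.

0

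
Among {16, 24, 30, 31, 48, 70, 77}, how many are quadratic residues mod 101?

(16/101) = +1 → QR.
(24/101) = +1 → QR.
(30/101) = +1 → QR.
(31/101) = +1 → QR.
(48/101) = -1 → non-residue.
(70/101) = +1 → QR.
(77/101) = +1 → QR.
Total quadratic residues among the 7: 6.

6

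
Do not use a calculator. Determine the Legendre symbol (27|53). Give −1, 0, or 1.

-1

Euler's criterion: (27/53) ≡ 27^26 (mod 53).
27^2 ≡ 40 (mod 53)
27^4 ≡ 10 (mod 53)
27^8 ≡ 47 (mod 53)
27^16 ≡ 36 (mod 53)
27^26 = 27^(16+8+2) ≡ 52 (mod 53).
Result is 52 ≡ −1, so (27/53) = −1.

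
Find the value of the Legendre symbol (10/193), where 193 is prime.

-1

Pull out 2: since 193 ≡ 1 (mod 8), (2/193) = +1.
Reciprocity: 5 ≡ 1 and 193 ≡ 1 (mod 4), so (5/193) = +(193/5).
Reduce top mod 5: now compute (3/5).
Reciprocity: 3 ≡ 3 and 5 ≡ 1 (mod 4), so (3/5) = +(5/3).
Reduce top mod 3: now compute (2/3).
Pull out 2: since 3 ≡ 3 (mod 8), (2/3) = -1.
Reached (1/3) = 1. Collecting the sign flips along the way, the symbol is -1.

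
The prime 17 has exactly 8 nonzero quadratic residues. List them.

1, 2, 4, 8, 9, 13, 15, 16

Square k = 1,…,8 (k and 17−k give the same square):
1²=1, 2²=4, 3²=9, 4²=16, 5²≡8, 6²≡2, 7²≡15, 8²≡13 (mod 17).
So the quadratic residues mod 17 are {1, 2, 4, 8, 9, 13, 15, 16}.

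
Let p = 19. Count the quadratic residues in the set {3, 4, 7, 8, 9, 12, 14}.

3

(3/19) = -1 → non-residue.
(4/19) = +1 → QR.
(7/19) = +1 → QR.
(8/19) = -1 → non-residue.
(9/19) = +1 → QR.
(12/19) = -1 → non-residue.
(14/19) = -1 → non-residue.
Total quadratic residues among the 7: 3.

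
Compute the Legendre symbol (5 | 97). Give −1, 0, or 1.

-1

Euler's criterion: (5/97) ≡ 5^48 (mod 97).
5^2 ≡ 25 (mod 97)
5^4 ≡ 43 (mod 97)
5^8 ≡ 6 (mod 97)
5^16 ≡ 36 (mod 97)
5^32 ≡ 35 (mod 97)
5^48 = 5^(32+16) ≡ 96 (mod 97).
Result is 96 ≡ −1, so (5/97) = −1.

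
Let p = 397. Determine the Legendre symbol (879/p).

1

First reduce: 879 ≡ 85 (mod 397).
Reciprocity: 85 ≡ 1 and 397 ≡ 1 (mod 4), so (85/397) = +(397/85).
Reduce top mod 85: now compute (57/85).
Reciprocity: 57 ≡ 1 and 85 ≡ 1 (mod 4), so (57/85) = +(85/57).
Reduce top mod 57: now compute (28/57).
Pull out 2^2: since 57 ≡ 1 (mod 8), (2/57) = +1, so (2/57)^2 = +1.
Reciprocity: 7 ≡ 3 and 57 ≡ 1 (mod 4), so (7/57) = +(57/7).
Reduce top mod 7: now compute (1/7).
Reached (1/7) = 1. Collecting the sign flips along the way, the symbol is +1.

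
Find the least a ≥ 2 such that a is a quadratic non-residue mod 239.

(2/239) = +1, so 2 is a residue.
(3/239) = +1, so 3 is a residue.
(4/239) = +1, so 4 is a residue.
(5/239) = +1, so 5 is a residue.
(6/239) = +1, so 6 is a residue.
(7/239) = −1, so 7 is the smallest positive non-residue mod 239.

7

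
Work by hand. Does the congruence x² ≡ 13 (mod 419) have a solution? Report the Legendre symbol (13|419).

1

Reciprocity: 13 ≡ 1 and 419 ≡ 3 (mod 4), so (13/419) = +(419/13).
Reduce top mod 13: now compute (3/13).
Reciprocity: 3 ≡ 3 and 13 ≡ 1 (mod 4), so (3/13) = +(13/3).
Reduce top mod 3: now compute (1/3).
Reached (1/3) = 1. Collecting the sign flips along the way, the symbol is +1.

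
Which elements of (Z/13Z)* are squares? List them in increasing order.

Square k = 1,…,6 (k and 13−k give the same square):
1²=1, 2²=4, 3²=9, 4²≡3, 5²≡12, 6²≡10 (mod 13).
So the quadratic residues mod 13 are {1, 3, 4, 9, 10, 12}.

1,3,4,9,10,12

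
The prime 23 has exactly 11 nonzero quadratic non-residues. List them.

5,7,10,11,14,15,17,19,20,21,22

Square k = 1,…,11 (k and 23−k give the same square):
1²=1, 2²=4, 3²=9, 4²=16, 5²≡2, 6²≡13, 7²≡3, 8²≡18, 9²≡12, 10²≡8, 11²≡6 (mod 23).
The residues are {1, 2, 3, 4, 6, 8, 9, 12, 13, 16, 18}; the non-residues are the remaining 11 nonzero classes.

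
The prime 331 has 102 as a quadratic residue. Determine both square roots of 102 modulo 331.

105, 226

Since 331 ≡ 3 (mod 4), a square root of 102 is 102^((331+1)/4) = 102^83 mod 331.
Repeated squaring: 102^2≡143, 102^4≡258, 102^8≡33, 102^16≡96, 102^32≡279, 102^64≡56 (mod 331).
102^83 = 102^(64+16+2+1) ≡ 105 (mod 331).
Check: 105² = 11025 ≡ 102 (mod 331). The two roots are 105 and 226.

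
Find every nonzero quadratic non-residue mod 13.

2, 5, 6, 7, 8, 11

Square k = 1,…,6 (k and 13−k give the same square):
1²=1, 2²=4, 3²=9, 4²≡3, 5²≡12, 6²≡10 (mod 13).
The residues are {1, 3, 4, 9, 10, 12}; the non-residues are the remaining 6 nonzero classes.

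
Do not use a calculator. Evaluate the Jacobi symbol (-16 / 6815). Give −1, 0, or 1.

First reduce: -16 ≡ 6799 (mod 6815).
Reciprocity: 6799 ≡ 3 and 6815 ≡ 3 (mod 4), so (6799/6815) = −(6815/6799).
Reduce top mod 6799: now compute (16/6799).
Pull out 2^4: since 6799 ≡ 7 (mod 8), (2/6799) = +1, so (2/6799)^4 = +1.
Reached (1/6799) = 1. Collecting the sign flips along the way, the symbol is -1.

-1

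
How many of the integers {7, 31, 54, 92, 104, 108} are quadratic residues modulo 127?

(7/127) = -1 → non-residue.
(31/127) = +1 → QR.
(54/127) = -1 → non-residue.
(92/127) = -1 → non-residue.
(104/127) = +1 → QR.
(108/127) = -1 → non-residue.
Total quadratic residues among the 6: 2.

2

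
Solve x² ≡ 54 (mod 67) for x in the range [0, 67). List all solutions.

11, 56

Since 67 ≡ 3 (mod 4), a square root of 54 is 54^((67+1)/4) = 54^17 mod 67.
Repeated squaring: 54^2≡35, 54^4≡19, 54^8≡26, 54^16≡6 (mod 67).
54^17 = 54^(16+1) ≡ 56 (mod 67).
Check: 56² = 3136 ≡ 54 (mod 67). The two roots are 11 and 56.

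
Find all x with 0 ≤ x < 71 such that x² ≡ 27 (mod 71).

Since 71 ≡ 3 (mod 4), a square root of 27 is 27^((71+1)/4) = 27^18 mod 71.
Repeated squaring: 27^2≡19, 27^4≡6, 27^8≡36, 27^16≡18 (mod 71).
27^18 = 27^(16+2) ≡ 58 (mod 71).
Check: 58² = 3364 ≡ 27 (mod 71). The two roots are 13 and 58.

13, 58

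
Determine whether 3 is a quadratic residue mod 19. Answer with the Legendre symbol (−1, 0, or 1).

-1

Reciprocity: 3 ≡ 3 and 19 ≡ 3 (mod 4), so (3/19) = −(19/3).
Reduce top mod 3: now compute (1/3).
Reached (1/3) = 1. Collecting the sign flips along the way, the symbol is -1.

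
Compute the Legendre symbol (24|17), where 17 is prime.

First reduce: 24 ≡ 7 (mod 17).
Reciprocity: 7 ≡ 3 and 17 ≡ 1 (mod 4), so (7/17) = +(17/7).
Reduce top mod 7: now compute (3/7).
Reciprocity: 3 ≡ 3 and 7 ≡ 3 (mod 4), so (3/7) = −(7/3).
Reduce top mod 3: now compute (1/3).
Reached (1/3) = 1. Collecting the sign flips along the way, the symbol is -1.

-1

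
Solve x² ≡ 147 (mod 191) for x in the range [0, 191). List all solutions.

Since 191 ≡ 3 (mod 4), a square root of 147 is 147^((191+1)/4) = 147^48 mod 191.
Repeated squaring: 147^2≡26, 147^4≡103, 147^8≡104, 147^16≡120, 147^32≡75 (mod 191).
147^48 = 147^(32+16) ≡ 23 (mod 191).
Check: 23² = 529 ≡ 147 (mod 191). The two roots are 23 and 168.

23, 168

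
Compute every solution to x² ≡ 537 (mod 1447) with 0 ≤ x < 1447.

Since 1447 ≡ 3 (mod 4), a square root of 537 is 537^((1447+1)/4) = 537^362 mod 1447.
Repeated squaring: 537^2≡416, 537^4≡863, 537^8≡1011, 537^16≡539, 537^32≡1121, 537^64≡645, 537^128≡736, 537^256≡518 (mod 1447).
537^362 = 537^(256+64+32+8+2) ≡ 1149 (mod 1447).
Check: 1149² = 1320201 ≡ 537 (mod 1447). The two roots are 298 and 1149.

298, 1149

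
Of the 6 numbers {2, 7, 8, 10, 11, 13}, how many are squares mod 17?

3

(2/17) = +1 → QR.
(7/17) = -1 → non-residue.
(8/17) = +1 → QR.
(10/17) = -1 → non-residue.
(11/17) = -1 → non-residue.
(13/17) = +1 → QR.
Total quadratic residues among the 6: 3.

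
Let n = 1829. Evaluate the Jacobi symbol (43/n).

1

Reciprocity: 43 ≡ 3 and 1829 ≡ 1 (mod 4), so (43/1829) = +(1829/43).
Reduce top mod 43: now compute (23/43).
Reciprocity: 23 ≡ 3 and 43 ≡ 3 (mod 4), so (23/43) = −(43/23).
Reduce top mod 23: now compute (20/23).
Pull out 2^2: since 23 ≡ 7 (mod 8), (2/23) = +1, so (2/23)^2 = +1.
Reciprocity: 5 ≡ 1 and 23 ≡ 3 (mod 4), so (5/23) = +(23/5).
Reduce top mod 5: now compute (3/5).
Reciprocity: 3 ≡ 3 and 5 ≡ 1 (mod 4), so (3/5) = +(5/3).
Reduce top mod 3: now compute (2/3).
Pull out 2: since 3 ≡ 3 (mod 8), (2/3) = -1.
Reached (1/3) = 1. Collecting the sign flips along the way, the symbol is +1.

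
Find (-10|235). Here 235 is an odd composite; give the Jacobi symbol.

First reduce: -10 ≡ 225 (mod 235).
Reciprocity: 225 ≡ 1 and 235 ≡ 3 (mod 4), so (225/235) = +(235/225).
Reduce top mod 225: now compute (10/225).
Pull out 2: since 225 ≡ 1 (mod 8), (2/225) = +1.
Reciprocity: 5 ≡ 1 and 225 ≡ 1 (mod 4), so (5/225) = +(225/5).
Reduce top mod 5: now compute (0/5).
Top reduces to 0: gcd > 1, so the symbol is 0.

0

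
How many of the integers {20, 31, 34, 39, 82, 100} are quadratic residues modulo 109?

(20/109) = +1 → QR.
(31/109) = +1 → QR.
(34/109) = +1 → QR.
(39/109) = -1 → non-residue.
(82/109) = +1 → QR.
(100/109) = +1 → QR.
Total quadratic residues among the 6: 5.

5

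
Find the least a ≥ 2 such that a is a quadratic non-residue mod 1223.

(2/1223) = +1, so 2 is a residue.
(3/1223) = +1, so 3 is a residue.
(4/1223) = +1, so 4 is a residue.
(5/1223) = −1, so 5 is the smallest positive non-residue mod 1223.

5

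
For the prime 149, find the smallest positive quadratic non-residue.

(2/149) = −1, so 2 is the smallest positive non-residue mod 149.

2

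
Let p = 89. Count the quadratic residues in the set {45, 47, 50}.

(45/89) = +1 → QR.
(47/89) = +1 → QR.
(50/89) = +1 → QR.
Total quadratic residues among the 3: 3.

3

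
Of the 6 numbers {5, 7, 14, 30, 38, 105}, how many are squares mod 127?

2

(5/127) = -1 → non-residue.
(7/127) = -1 → non-residue.
(14/127) = -1 → non-residue.
(30/127) = +1 → QR.
(38/127) = +1 → QR.
(105/127) = -1 → non-residue.
Total quadratic residues among the 6: 2.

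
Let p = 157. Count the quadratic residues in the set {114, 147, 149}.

1

(114/157) = -1 → non-residue.
(147/157) = +1 → QR.
(149/157) = -1 → non-residue.
Total quadratic residues among the 3: 1.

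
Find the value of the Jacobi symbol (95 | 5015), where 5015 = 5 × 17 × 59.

0

Reciprocity: 95 ≡ 3 and 5015 ≡ 3 (mod 4), so (95/5015) = −(5015/95).
Reduce top mod 95: now compute (75/95).
Reciprocity: 75 ≡ 3 and 95 ≡ 3 (mod 4), so (75/95) = −(95/75).
Reduce top mod 75: now compute (20/75).
Pull out 2^2: since 75 ≡ 3 (mod 8), (2/75) = -1, so (2/75)^2 = +1.
Reciprocity: 5 ≡ 1 and 75 ≡ 3 (mod 4), so (5/75) = +(75/5).
Reduce top mod 5: now compute (0/5).
Top reduces to 0: gcd > 1, so the symbol is 0.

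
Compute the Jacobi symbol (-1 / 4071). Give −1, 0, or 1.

First reduce: -1 ≡ 4070 (mod 4071).
Pull out 2: since 4071 ≡ 7 (mod 8), (2/4071) = +1.
Reciprocity: 2035 ≡ 3 and 4071 ≡ 3 (mod 4), so (2035/4071) = −(4071/2035).
Reduce top mod 2035: now compute (1/2035).
Reached (1/2035) = 1. Collecting the sign flips along the way, the symbol is -1.

-1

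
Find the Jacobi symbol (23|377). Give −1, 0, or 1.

1

Reciprocity: 23 ≡ 3 and 377 ≡ 1 (mod 4), so (23/377) = +(377/23).
Reduce top mod 23: now compute (9/23).
Reciprocity: 9 ≡ 1 and 23 ≡ 3 (mod 4), so (9/23) = +(23/9).
Reduce top mod 9: now compute (5/9).
Reciprocity: 5 ≡ 1 and 9 ≡ 1 (mod 4), so (5/9) = +(9/5).
Reduce top mod 5: now compute (4/5).
Pull out 2^2: since 5 ≡ 5 (mod 8), (2/5) = -1, so (2/5)^2 = +1.
Reached (1/5) = 1. Collecting the sign flips along the way, the symbol is +1.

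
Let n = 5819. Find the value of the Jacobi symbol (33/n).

0

Reciprocity: 33 ≡ 1 and 5819 ≡ 3 (mod 4), so (33/5819) = +(5819/33).
Reduce top mod 33: now compute (11/33).
Reciprocity: 11 ≡ 3 and 33 ≡ 1 (mod 4), so (11/33) = +(33/11).
Reduce top mod 11: now compute (0/11).
Top reduces to 0: gcd > 1, so the symbol is 0.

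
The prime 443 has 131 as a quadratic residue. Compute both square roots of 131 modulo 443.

217, 226

Since 443 ≡ 3 (mod 4), a square root of 131 is 131^((443+1)/4) = 131^111 mod 443.
Repeated squaring: 131^2≡327, 131^4≡166, 131^8≡90, 131^16≡126, 131^32≡371, 131^64≡311 (mod 443).
131^111 = 131^(64+32+8+4+2+1) ≡ 217 (mod 443).
Check: 217² = 47089 ≡ 131 (mod 443). The two roots are 217 and 226.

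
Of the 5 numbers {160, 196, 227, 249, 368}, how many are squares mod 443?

3

(160/443) = +1 → QR.
(196/443) = +1 → QR.
(227/443) = +1 → QR.
(249/443) = -1 → non-residue.
(368/443) = -1 → non-residue.
Total quadratic residues among the 5: 3.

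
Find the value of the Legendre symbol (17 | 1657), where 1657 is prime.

1

Reciprocity: 17 ≡ 1 and 1657 ≡ 1 (mod 4), so (17/1657) = +(1657/17).
Reduce top mod 17: now compute (8/17).
Pull out 2^3: since 17 ≡ 1 (mod 8), (2/17) = +1, so (2/17)^3 = +1.
Reached (1/17) = 1. Collecting the sign flips along the way, the symbol is +1.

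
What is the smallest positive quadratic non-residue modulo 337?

5

(2/337) = +1, so 2 is a residue.
(3/337) = +1, so 3 is a residue.
(4/337) = +1, so 4 is a residue.
(5/337) = −1, so 5 is the smallest positive non-residue mod 337.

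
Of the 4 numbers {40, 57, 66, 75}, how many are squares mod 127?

0

(40/127) = -1 → non-residue.
(57/127) = -1 → non-residue.
(66/127) = -1 → non-residue.
(75/127) = -1 → non-residue.
Total quadratic residues among the 4: 0.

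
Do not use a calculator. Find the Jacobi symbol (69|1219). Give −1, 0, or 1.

Reciprocity: 69 ≡ 1 and 1219 ≡ 3 (mod 4), so (69/1219) = +(1219/69).
Reduce top mod 69: now compute (46/69).
Pull out 2: since 69 ≡ 5 (mod 8), (2/69) = -1.
Reciprocity: 23 ≡ 3 and 69 ≡ 1 (mod 4), so (23/69) = +(69/23).
Reduce top mod 23: now compute (0/23).
Top reduces to 0: gcd > 1, so the symbol is 0.

0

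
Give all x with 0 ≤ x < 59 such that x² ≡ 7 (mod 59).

Since 59 ≡ 3 (mod 4), a square root of 7 is 7^((59+1)/4) = 7^15 mod 59.
Repeated squaring: 7^2≡49, 7^4≡41, 7^8≡29 (mod 59).
7^15 = 7^(8+4+2+1) ≡ 19 (mod 59).
Check: 19² = 361 ≡ 7 (mod 59). The two roots are 19 and 40.

19, 40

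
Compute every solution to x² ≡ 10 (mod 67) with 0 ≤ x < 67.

Since 67 ≡ 3 (mod 4), a square root of 10 is 10^((67+1)/4) = 10^17 mod 67.
Repeated squaring: 10^2≡33, 10^4≡17, 10^8≡21, 10^16≡39 (mod 67).
10^17 = 10^(16+1) ≡ 55 (mod 67).
Check: 55² = 3025 ≡ 10 (mod 67). The two roots are 12 and 55.

12, 55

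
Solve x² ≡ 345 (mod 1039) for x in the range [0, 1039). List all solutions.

Since 1039 ≡ 3 (mod 4), a square root of 345 is 345^((1039+1)/4) = 345^260 mod 1039.
Repeated squaring: 345^2≡579, 345^4≡683, 345^8≡1017, 345^16≡484, 345^32≡481, 345^64≡703, 345^128≡684, 345^256≡306 (mod 1039).
345^260 = 345^(256+4) ≡ 159 (mod 1039).
Check: 159² = 25281 ≡ 345 (mod 1039). The two roots are 159 and 880.

159, 880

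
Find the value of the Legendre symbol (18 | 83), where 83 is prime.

-1

Pull out 2: since 83 ≡ 3 (mod 8), (2/83) = -1.
Reciprocity: 9 ≡ 1 and 83 ≡ 3 (mod 4), so (9/83) = +(83/9).
Reduce top mod 9: now compute (2/9).
Pull out 2: since 9 ≡ 1 (mod 8), (2/9) = +1.
Reached (1/9) = 1. Collecting the sign flips along the way, the symbol is -1.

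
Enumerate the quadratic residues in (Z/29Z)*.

1, 4, 5, 6, 7, 9, 13, 16, 20, 22, 23, 24, 25, 28

Square k = 1,…,14 (k and 29−k give the same square):
1²=1, 2²=4, 3²=9, 4²=16, 5²=25, 6²≡7, 7²≡20, 8²≡6, 9²≡23, 10²≡13, 11²≡5, 12²≡28, 13²≡24, 14²≡22 (mod 29).
So the quadratic residues mod 29 are {1, 4, 5, 6, 7, 9, 13, 16, 20, 22, 23, 24, 25, 28}.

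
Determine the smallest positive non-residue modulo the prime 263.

(2/263) = +1, so 2 is a residue.
(3/263) = +1, so 3 is a residue.
(4/263) = +1, so 4 is a residue.
(5/263) = −1, so 5 is the smallest positive non-residue mod 263.

5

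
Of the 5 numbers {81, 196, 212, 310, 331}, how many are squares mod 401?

3

(81/401) = +1 → QR.
(196/401) = +1 → QR.
(212/401) = -1 → non-residue.
(310/401) = -1 → non-residue.
(331/401) = +1 → QR.
Total quadratic residues among the 5: 3.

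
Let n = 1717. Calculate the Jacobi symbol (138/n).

1

Pull out 2: since 1717 ≡ 5 (mod 8), (2/1717) = -1.
Reciprocity: 69 ≡ 1 and 1717 ≡ 1 (mod 4), so (69/1717) = +(1717/69).
Reduce top mod 69: now compute (61/69).
Reciprocity: 61 ≡ 1 and 69 ≡ 1 (mod 4), so (61/69) = +(69/61).
Reduce top mod 61: now compute (8/61).
Pull out 2^3: since 61 ≡ 5 (mod 8), (2/61) = -1, so (2/61)^3 = -1.
Reached (1/61) = 1. Collecting the sign flips along the way, the symbol is +1.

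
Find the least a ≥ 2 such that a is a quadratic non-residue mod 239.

7

(2/239) = +1, so 2 is a residue.
(3/239) = +1, so 3 is a residue.
(4/239) = +1, so 4 is a residue.
(5/239) = +1, so 5 is a residue.
(6/239) = +1, so 6 is a residue.
(7/239) = −1, so 7 is the smallest positive non-residue mod 239.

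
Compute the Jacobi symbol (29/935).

Reciprocity: 29 ≡ 1 and 935 ≡ 3 (mod 4), so (29/935) = +(935/29).
Reduce top mod 29: now compute (7/29).
Reciprocity: 7 ≡ 3 and 29 ≡ 1 (mod 4), so (7/29) = +(29/7).
Reduce top mod 7: now compute (1/7).
Reached (1/7) = 1. Collecting the sign flips along the way, the symbol is +1.

1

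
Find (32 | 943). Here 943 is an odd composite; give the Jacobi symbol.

Pull out 2^5: since 943 ≡ 7 (mod 8), (2/943) = +1, so (2/943)^5 = +1.
Reached (1/943) = 1. Collecting the sign flips along the way, the symbol is +1.

1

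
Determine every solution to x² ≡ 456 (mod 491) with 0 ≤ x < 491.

203, 288

Since 491 ≡ 3 (mod 4), a square root of 456 is 456^((491+1)/4) = 456^123 mod 491.
Repeated squaring: 456^2≡243, 456^4≡129, 456^8≡438, 456^16≡354, 456^32≡111, 456^64≡46 (mod 491).
456^123 = 456^(64+32+16+8+2+1) ≡ 203 (mod 491).
Check: 203² = 41209 ≡ 456 (mod 491). The two roots are 203 and 288.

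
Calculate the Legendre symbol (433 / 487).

Euler's criterion: (433/487) ≡ 433^243 (mod 487).
433^2 ≡ 481 (mod 487)
433^4 ≡ 36 (mod 487)
433^8 ≡ 322 (mod 487)
433^16 ≡ 440 (mod 487)
433^32 ≡ 261 (mod 487)
433^64 ≡ 428 (mod 487)
433^128 ≡ 72 (mod 487)
433^243 = 433^(128+64+32+16+2+1) ≡ 1 (mod 487).
Result is 1, so (433/487) = 1.

1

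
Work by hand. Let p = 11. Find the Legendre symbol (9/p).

Reciprocity: 9 ≡ 1 and 11 ≡ 3 (mod 4), so (9/11) = +(11/9).
Reduce top mod 9: now compute (2/9).
Pull out 2: since 9 ≡ 1 (mod 8), (2/9) = +1.
Reached (1/9) = 1. Collecting the sign flips along the way, the symbol is +1.

1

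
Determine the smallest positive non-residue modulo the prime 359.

7

(2/359) = +1, so 2 is a residue.
(3/359) = +1, so 3 is a residue.
(4/359) = +1, so 4 is a residue.
(5/359) = +1, so 5 is a residue.
(6/359) = +1, so 6 is a residue.
(7/359) = −1, so 7 is the smallest positive non-residue mod 359.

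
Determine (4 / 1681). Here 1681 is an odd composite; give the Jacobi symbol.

Pull out 2^2: since 1681 ≡ 1 (mod 8), (2/1681) = +1, so (2/1681)^2 = +1.
Reached (1/1681) = 1. Collecting the sign flips along the way, the symbol is +1.

1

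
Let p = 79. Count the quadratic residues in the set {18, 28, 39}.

1

(18/79) = +1 → QR.
(28/79) = -1 → non-residue.
(39/79) = -1 → non-residue.
Total quadratic residues among the 3: 1.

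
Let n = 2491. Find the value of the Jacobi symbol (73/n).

Reciprocity: 73 ≡ 1 and 2491 ≡ 3 (mod 4), so (73/2491) = +(2491/73).
Reduce top mod 73: now compute (9/73).
Reciprocity: 9 ≡ 1 and 73 ≡ 1 (mod 4), so (9/73) = +(73/9).
Reduce top mod 9: now compute (1/9).
Reached (1/9) = 1. Collecting the sign flips along the way, the symbol is +1.

1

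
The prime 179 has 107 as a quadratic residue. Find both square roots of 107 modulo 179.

69, 110

Since 179 ≡ 3 (mod 4), a square root of 107 is 107^((179+1)/4) = 107^45 mod 179.
Repeated squaring: 107^2≡172, 107^4≡49, 107^8≡74, 107^16≡106, 107^32≡138 (mod 179).
107^45 = 107^(32+8+4+1) ≡ 110 (mod 179).
Check: 110² = 12100 ≡ 107 (mod 179). The two roots are 69 and 110.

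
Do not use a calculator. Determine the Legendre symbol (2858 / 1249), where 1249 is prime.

1

First reduce: 2858 ≡ 360 (mod 1249).
Pull out 2^3: since 1249 ≡ 1 (mod 8), (2/1249) = +1, so (2/1249)^3 = +1.
Reciprocity: 45 ≡ 1 and 1249 ≡ 1 (mod 4), so (45/1249) = +(1249/45).
Reduce top mod 45: now compute (34/45).
Pull out 2: since 45 ≡ 5 (mod 8), (2/45) = -1.
Reciprocity: 17 ≡ 1 and 45 ≡ 1 (mod 4), so (17/45) = +(45/17).
Reduce top mod 17: now compute (11/17).
Reciprocity: 11 ≡ 3 and 17 ≡ 1 (mod 4), so (11/17) = +(17/11).
Reduce top mod 11: now compute (6/11).
Pull out 2: since 11 ≡ 3 (mod 8), (2/11) = -1.
Reciprocity: 3 ≡ 3 and 11 ≡ 3 (mod 4), so (3/11) = −(11/3).
Reduce top mod 3: now compute (2/3).
Pull out 2: since 3 ≡ 3 (mod 8), (2/3) = -1.
Reached (1/3) = 1. Collecting the sign flips along the way, the symbol is +1.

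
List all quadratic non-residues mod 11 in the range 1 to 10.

Square k = 1,…,5 (k and 11−k give the same square):
1²=1, 2²=4, 3²=9, 4²≡5, 5²≡3 (mod 11).
The residues are {1, 3, 4, 5, 9}; the non-residues are the remaining 5 nonzero classes.

2,6,7,8,10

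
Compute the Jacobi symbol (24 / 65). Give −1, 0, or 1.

Pull out 2^3: since 65 ≡ 1 (mod 8), (2/65) = +1, so (2/65)^3 = +1.
Reciprocity: 3 ≡ 3 and 65 ≡ 1 (mod 4), so (3/65) = +(65/3).
Reduce top mod 3: now compute (2/3).
Pull out 2: since 3 ≡ 3 (mod 8), (2/3) = -1.
Reached (1/3) = 1. Collecting the sign flips along the way, the symbol is -1.

-1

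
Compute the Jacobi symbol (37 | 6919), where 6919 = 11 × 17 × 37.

0

Reciprocity: 37 ≡ 1 and 6919 ≡ 3 (mod 4), so (37/6919) = +(6919/37).
Reduce top mod 37: now compute (0/37).
Top reduces to 0: gcd > 1, so the symbol is 0.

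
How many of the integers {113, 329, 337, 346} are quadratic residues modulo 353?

2

(113/353) = +1 → QR.
(329/353) = -1 → non-residue.
(337/353) = +1 → QR.
(346/353) = -1 → non-residue.
Total quadratic residues among the 4: 2.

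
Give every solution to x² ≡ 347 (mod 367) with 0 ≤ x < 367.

Since 367 ≡ 3 (mod 4), a square root of 347 is 347^((367+1)/4) = 347^92 mod 367.
Repeated squaring: 347^2≡33, 347^4≡355, 347^8≡144, 347^16≡184, 347^32≡92, 347^64≡23 (mod 367).
347^92 = 347^(64+16+8+4) ≡ 313 (mod 367).
Check: 313² = 97969 ≡ 347 (mod 367). The two roots are 54 and 313.

54, 313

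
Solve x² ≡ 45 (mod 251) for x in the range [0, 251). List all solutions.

Since 251 ≡ 3 (mod 4), a square root of 45 is 45^((251+1)/4) = 45^63 mod 251.
Repeated squaring: 45^2≡17, 45^4≡38, 45^8≡189, 45^16≡79, 45^32≡217 (mod 251).
45^63 = 45^(32+16+8+4+2+1) ≡ 48 (mod 251).
Check: 48² = 2304 ≡ 45 (mod 251). The two roots are 48 and 203.

48, 203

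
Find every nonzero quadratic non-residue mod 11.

2 6 7 8 10

Square k = 1,…,5 (k and 11−k give the same square):
1²=1, 2²=4, 3²=9, 4²≡5, 5²≡3 (mod 11).
The residues are {1, 3, 4, 5, 9}; the non-residues are the remaining 5 nonzero classes.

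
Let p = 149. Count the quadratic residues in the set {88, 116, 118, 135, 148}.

4

(88/149) = +1 → QR.
(116/149) = +1 → QR.
(118/149) = +1 → QR.
(135/149) = -1 → non-residue.
(148/149) = +1 → QR.
Total quadratic residues among the 5: 4.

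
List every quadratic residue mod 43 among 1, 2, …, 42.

1, 4, 6, 9, 10, 11, 13, 14, 15, 16, 17, 21, 23, 24, 25, 31, 35, 36, 38, 40, 41

Square k = 1,…,21 (k and 43−k give the same square):
1²=1, 2²=4, 3²=9, 4²=16, 5²=25, 6²=36, 7²≡6, 8²≡21, 9²≡38, 10²≡14, 11²≡35, 12²≡15, 13²≡40, 14²≡24, 15²≡10, 16²≡41, 17²≡31, 18²≡23, 19²≡17, 20²≡13, 21²≡11 (mod 43).
So the quadratic residues mod 43 are {1, 4, 6, 9, 10, 11, 13, 14, 15, 16, 17, 21, 23, 24, 25, 31, 35, 36, 38, 40, 41}.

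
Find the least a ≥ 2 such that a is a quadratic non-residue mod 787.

(2/787) = −1, so 2 is the smallest positive non-residue mod 787.

2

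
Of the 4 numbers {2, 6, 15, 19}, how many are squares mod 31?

2

(2/31) = +1 → QR.
(6/31) = -1 → non-residue.
(15/31) = -1 → non-residue.
(19/31) = +1 → QR.
Total quadratic residues among the 4: 2.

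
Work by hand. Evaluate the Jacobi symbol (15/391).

-1

Reciprocity: 15 ≡ 3 and 391 ≡ 3 (mod 4), so (15/391) = −(391/15).
Reduce top mod 15: now compute (1/15).
Reached (1/15) = 1. Collecting the sign flips along the way, the symbol is -1.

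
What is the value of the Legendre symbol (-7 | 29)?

First reduce: -7 ≡ 22 (mod 29).
Pull out 2: since 29 ≡ 5 (mod 8), (2/29) = -1.
Reciprocity: 11 ≡ 3 and 29 ≡ 1 (mod 4), so (11/29) = +(29/11).
Reduce top mod 11: now compute (7/11).
Reciprocity: 7 ≡ 3 and 11 ≡ 3 (mod 4), so (7/11) = −(11/7).
Reduce top mod 7: now compute (4/7).
Pull out 2^2: since 7 ≡ 7 (mod 8), (2/7) = +1, so (2/7)^2 = +1.
Reached (1/7) = 1. Collecting the sign flips along the way, the symbol is +1.

1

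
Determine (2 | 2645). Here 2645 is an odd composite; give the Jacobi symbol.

Pull out 2: since 2645 ≡ 5 (mod 8), (2/2645) = -1.
Reached (1/2645) = 1. Collecting the sign flips along the way, the symbol is -1.

-1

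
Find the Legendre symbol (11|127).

Reciprocity: 11 ≡ 3 and 127 ≡ 3 (mod 4), so (11/127) = −(127/11).
Reduce top mod 11: now compute (6/11).
Pull out 2: since 11 ≡ 3 (mod 8), (2/11) = -1.
Reciprocity: 3 ≡ 3 and 11 ≡ 3 (mod 4), so (3/11) = −(11/3).
Reduce top mod 3: now compute (2/3).
Pull out 2: since 3 ≡ 3 (mod 8), (2/3) = -1.
Reached (1/3) = 1. Collecting the sign flips along the way, the symbol is +1.

1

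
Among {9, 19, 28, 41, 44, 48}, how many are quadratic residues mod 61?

(9/61) = +1 → QR.
(19/61) = +1 → QR.
(28/61) = -1 → non-residue.
(41/61) = +1 → QR.
(44/61) = -1 → non-residue.
(48/61) = +1 → QR.
Total quadratic residues among the 6: 4.

4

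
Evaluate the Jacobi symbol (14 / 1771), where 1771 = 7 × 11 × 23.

Pull out 2: since 1771 ≡ 3 (mod 8), (2/1771) = -1.
Reciprocity: 7 ≡ 3 and 1771 ≡ 3 (mod 4), so (7/1771) = −(1771/7).
Reduce top mod 7: now compute (0/7).
Top reduces to 0: gcd > 1, so the symbol is 0.

0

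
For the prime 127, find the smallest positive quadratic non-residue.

3

(2/127) = +1, so 2 is a residue.
(3/127) = −1, so 3 is the smallest positive non-residue mod 127.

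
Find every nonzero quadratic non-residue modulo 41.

3, 6, 7, 11, 12, 13, 14, 15, 17, 19, 22, 24, 26, 27, 28, 29, 30, 34, 35, 38

Square k = 1,…,20 (k and 41−k give the same square):
1²=1, 2²=4, 3²=9, 4²=16, 5²=25, 6²=36, 7²≡8, 8²≡23, 9²≡40, 10²≡18, 11²≡39, 12²≡21, 13²≡5, 14²≡32, 15²≡20, 16²≡10, 17²≡2, 18²≡37, 19²≡33, 20²≡31 (mod 41).
The residues are {1, 2, 4, 5, 8, 9, 10, 16, 18, 20, 21, 23, 25, 31, 32, 33, 36, 37, 39, 40}; the non-residues are the remaining 20 nonzero classes.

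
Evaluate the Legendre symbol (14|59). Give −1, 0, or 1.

Pull out 2: since 59 ≡ 3 (mod 8), (2/59) = -1.
Reciprocity: 7 ≡ 3 and 59 ≡ 3 (mod 4), so (7/59) = −(59/7).
Reduce top mod 7: now compute (3/7).
Reciprocity: 3 ≡ 3 and 7 ≡ 3 (mod 4), so (3/7) = −(7/3).
Reduce top mod 3: now compute (1/3).
Reached (1/3) = 1. Collecting the sign flips along the way, the symbol is -1.

-1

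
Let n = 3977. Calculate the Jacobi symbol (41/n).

Reciprocity: 41 ≡ 1 and 3977 ≡ 1 (mod 4), so (41/3977) = +(3977/41).
Reduce top mod 41: now compute (0/41).
Top reduces to 0: gcd > 1, so the symbol is 0.

0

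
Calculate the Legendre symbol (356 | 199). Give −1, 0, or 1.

1

First reduce: 356 ≡ 157 (mod 199).
Reciprocity: 157 ≡ 1 and 199 ≡ 3 (mod 4), so (157/199) = +(199/157).
Reduce top mod 157: now compute (42/157).
Pull out 2: since 157 ≡ 5 (mod 8), (2/157) = -1.
Reciprocity: 21 ≡ 1 and 157 ≡ 1 (mod 4), so (21/157) = +(157/21).
Reduce top mod 21: now compute (10/21).
Pull out 2: since 21 ≡ 5 (mod 8), (2/21) = -1.
Reciprocity: 5 ≡ 1 and 21 ≡ 1 (mod 4), so (5/21) = +(21/5).
Reduce top mod 5: now compute (1/5).
Reached (1/5) = 1. Collecting the sign flips along the way, the symbol is +1.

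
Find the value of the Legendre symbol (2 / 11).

Pull out 2: since 11 ≡ 3 (mod 8), (2/11) = -1.
Reached (1/11) = 1. Collecting the sign flips along the way, the symbol is -1.

-1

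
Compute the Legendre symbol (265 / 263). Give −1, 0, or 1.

Euler's criterion: (265/263) ≡ 2^131 (mod 263).
2^2 ≡ 4 (mod 263)
2^4 ≡ 16 (mod 263)
2^8 ≡ 256 (mod 263)
2^16 ≡ 49 (mod 263)
2^32 ≡ 34 (mod 263)
2^64 ≡ 104 (mod 263)
2^128 ≡ 33 (mod 263)
2^131 = 2^(128+2+1) ≡ 1 (mod 263).
Result is 1, so (265/263) = 1.

1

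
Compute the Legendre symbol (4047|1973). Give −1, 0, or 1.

First reduce: 4047 ≡ 101 (mod 1973).
Reciprocity: 101 ≡ 1 and 1973 ≡ 1 (mod 4), so (101/1973) = +(1973/101).
Reduce top mod 101: now compute (54/101).
Pull out 2: since 101 ≡ 5 (mod 8), (2/101) = -1.
Reciprocity: 27 ≡ 3 and 101 ≡ 1 (mod 4), so (27/101) = +(101/27).
Reduce top mod 27: now compute (20/27).
Pull out 2^2: since 27 ≡ 3 (mod 8), (2/27) = -1, so (2/27)^2 = +1.
Reciprocity: 5 ≡ 1 and 27 ≡ 3 (mod 4), so (5/27) = +(27/5).
Reduce top mod 5: now compute (2/5).
Pull out 2: since 5 ≡ 5 (mod 8), (2/5) = -1.
Reached (1/5) = 1. Collecting the sign flips along the way, the symbol is +1.

1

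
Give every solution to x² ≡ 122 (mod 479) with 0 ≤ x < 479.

Since 479 ≡ 3 (mod 4), a square root of 122 is 122^((479+1)/4) = 122^120 mod 479.
Repeated squaring: 122^2≡35, 122^4≡267, 122^8≡397, 122^16≡18, 122^32≡324, 122^64≡75 (mod 479).
122^120 = 122^(64+32+16+8) ≡ 241 (mod 479).
Check: 241² = 58081 ≡ 122 (mod 479). The two roots are 238 and 241.

238, 241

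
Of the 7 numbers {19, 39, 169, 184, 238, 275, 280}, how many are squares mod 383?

(19/383) = +1 → QR.
(39/383) = -1 → non-residue.
(169/383) = +1 → QR.
(184/383) = +1 → QR.
(238/383) = +1 → QR.
(275/383) = -1 → non-residue.
(280/383) = -1 → non-residue.
Total quadratic residues among the 7: 4.

4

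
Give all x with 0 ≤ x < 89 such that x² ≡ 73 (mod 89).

89 ≡ 1 (mod 4), so we find a root by search.
Trying successive values, 42² = 1764 ≡ 73 (mod 89). The other root is 89 − 42 = 47.

42, 47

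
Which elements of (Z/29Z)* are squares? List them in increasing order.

Square k = 1,…,14 (k and 29−k give the same square):
1²=1, 2²=4, 3²=9, 4²=16, 5²=25, 6²≡7, 7²≡20, 8²≡6, 9²≡23, 10²≡13, 11²≡5, 12²≡28, 13²≡24, 14²≡22 (mod 29).
So the quadratic residues mod 29 are {1, 4, 5, 6, 7, 9, 13, 16, 20, 22, 23, 24, 25, 28}.

1 4 5 6 7 9 13 16 20 22 23 24 25 28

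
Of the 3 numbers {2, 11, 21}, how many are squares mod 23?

(2/23) = +1 → QR.
(11/23) = -1 → non-residue.
(21/23) = -1 → non-residue.
Total quadratic residues among the 3: 1.

1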